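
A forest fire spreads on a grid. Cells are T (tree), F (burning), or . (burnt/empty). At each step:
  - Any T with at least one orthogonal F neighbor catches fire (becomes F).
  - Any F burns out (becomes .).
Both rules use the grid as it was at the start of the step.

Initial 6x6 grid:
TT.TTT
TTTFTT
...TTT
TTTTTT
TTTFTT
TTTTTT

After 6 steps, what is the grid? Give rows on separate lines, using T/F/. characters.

Step 1: 8 trees catch fire, 2 burn out
  TT.FTT
  TTF.FT
  ...FTT
  TTTFTT
  TTF.FT
  TTTFTT
Step 2: 10 trees catch fire, 8 burn out
  TT..FT
  TF...F
  ....FT
  TTF.FT
  TF...F
  TTF.FT
Step 3: 9 trees catch fire, 10 burn out
  TF...F
  F.....
  .....F
  TF...F
  F.....
  TF...F
Step 4: 3 trees catch fire, 9 burn out
  F.....
  ......
  ......
  F.....
  ......
  F.....
Step 5: 0 trees catch fire, 3 burn out
  ......
  ......
  ......
  ......
  ......
  ......
Step 6: 0 trees catch fire, 0 burn out
  ......
  ......
  ......
  ......
  ......
  ......

......
......
......
......
......
......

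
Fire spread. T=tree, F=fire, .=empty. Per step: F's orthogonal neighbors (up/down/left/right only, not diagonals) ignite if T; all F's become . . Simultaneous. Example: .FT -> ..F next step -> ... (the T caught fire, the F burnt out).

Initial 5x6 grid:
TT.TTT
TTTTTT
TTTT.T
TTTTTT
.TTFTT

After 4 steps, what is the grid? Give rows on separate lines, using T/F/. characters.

Step 1: 3 trees catch fire, 1 burn out
  TT.TTT
  TTTTTT
  TTTT.T
  TTTFTT
  .TF.FT
Step 2: 5 trees catch fire, 3 burn out
  TT.TTT
  TTTTTT
  TTTF.T
  TTF.FT
  .F...F
Step 3: 4 trees catch fire, 5 burn out
  TT.TTT
  TTTFTT
  TTF..T
  TF...F
  ......
Step 4: 6 trees catch fire, 4 burn out
  TT.FTT
  TTF.FT
  TF...F
  F.....
  ......

TT.FTT
TTF.FT
TF...F
F.....
......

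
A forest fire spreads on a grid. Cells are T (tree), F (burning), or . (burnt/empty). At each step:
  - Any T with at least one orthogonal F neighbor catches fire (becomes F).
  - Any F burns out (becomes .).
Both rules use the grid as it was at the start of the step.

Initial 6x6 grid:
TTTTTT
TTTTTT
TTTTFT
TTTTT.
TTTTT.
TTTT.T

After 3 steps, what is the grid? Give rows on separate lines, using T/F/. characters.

Step 1: 4 trees catch fire, 1 burn out
  TTTTTT
  TTTTFT
  TTTF.F
  TTTTF.
  TTTTT.
  TTTT.T
Step 2: 6 trees catch fire, 4 burn out
  TTTTFT
  TTTF.F
  TTF...
  TTTF..
  TTTTF.
  TTTT.T
Step 3: 6 trees catch fire, 6 burn out
  TTTF.F
  TTF...
  TF....
  TTF...
  TTTF..
  TTTT.T

TTTF.F
TTF...
TF....
TTF...
TTTF..
TTTT.T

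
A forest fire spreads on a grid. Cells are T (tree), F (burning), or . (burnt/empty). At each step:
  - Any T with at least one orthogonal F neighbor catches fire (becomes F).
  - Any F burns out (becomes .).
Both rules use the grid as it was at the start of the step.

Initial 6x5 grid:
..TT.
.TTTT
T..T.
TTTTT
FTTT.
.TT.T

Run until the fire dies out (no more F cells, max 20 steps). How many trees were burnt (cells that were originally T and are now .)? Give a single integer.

Answer: 18

Derivation:
Step 1: +2 fires, +1 burnt (F count now 2)
Step 2: +4 fires, +2 burnt (F count now 4)
Step 3: +3 fires, +4 burnt (F count now 3)
Step 4: +1 fires, +3 burnt (F count now 1)
Step 5: +2 fires, +1 burnt (F count now 2)
Step 6: +1 fires, +2 burnt (F count now 1)
Step 7: +3 fires, +1 burnt (F count now 3)
Step 8: +2 fires, +3 burnt (F count now 2)
Step 9: +0 fires, +2 burnt (F count now 0)
Fire out after step 9
Initially T: 19, now '.': 29
Total burnt (originally-T cells now '.'): 18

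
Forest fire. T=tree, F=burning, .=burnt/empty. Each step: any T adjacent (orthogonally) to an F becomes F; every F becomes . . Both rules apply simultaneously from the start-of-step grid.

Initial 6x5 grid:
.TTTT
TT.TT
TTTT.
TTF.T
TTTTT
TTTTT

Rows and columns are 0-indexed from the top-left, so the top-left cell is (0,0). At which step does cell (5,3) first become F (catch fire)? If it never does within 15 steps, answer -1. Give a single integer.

Step 1: cell (5,3)='T' (+3 fires, +1 burnt)
Step 2: cell (5,3)='T' (+6 fires, +3 burnt)
Step 3: cell (5,3)='F' (+7 fires, +6 burnt)
  -> target ignites at step 3
Step 4: cell (5,3)='.' (+7 fires, +7 burnt)
Step 5: cell (5,3)='.' (+2 fires, +7 burnt)
Step 6: cell (5,3)='.' (+0 fires, +2 burnt)
  fire out at step 6

3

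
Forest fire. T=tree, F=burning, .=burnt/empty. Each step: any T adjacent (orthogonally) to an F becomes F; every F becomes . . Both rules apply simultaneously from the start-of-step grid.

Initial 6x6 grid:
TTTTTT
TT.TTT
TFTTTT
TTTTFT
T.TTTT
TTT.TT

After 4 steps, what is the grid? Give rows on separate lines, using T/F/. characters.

Step 1: 8 trees catch fire, 2 burn out
  TTTTTT
  TF.TTT
  F.FTFT
  TFTF.F
  T.TTFT
  TTT.TT
Step 2: 10 trees catch fire, 8 burn out
  TFTTTT
  F..TFT
  ...F.F
  F.F...
  T.TF.F
  TTT.FT
Step 3: 8 trees catch fire, 10 burn out
  F.FTFT
  ...F.F
  ......
  ......
  F.F...
  TTT..F
Step 4: 4 trees catch fire, 8 burn out
  ...F.F
  ......
  ......
  ......
  ......
  FTF...

...F.F
......
......
......
......
FTF...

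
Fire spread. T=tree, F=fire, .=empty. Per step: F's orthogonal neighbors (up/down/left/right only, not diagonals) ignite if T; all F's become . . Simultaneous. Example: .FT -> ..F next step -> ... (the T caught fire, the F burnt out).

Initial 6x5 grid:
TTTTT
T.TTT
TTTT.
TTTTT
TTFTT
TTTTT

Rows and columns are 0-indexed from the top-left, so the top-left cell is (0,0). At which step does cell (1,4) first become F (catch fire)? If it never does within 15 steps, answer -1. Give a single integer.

Step 1: cell (1,4)='T' (+4 fires, +1 burnt)
Step 2: cell (1,4)='T' (+7 fires, +4 burnt)
Step 3: cell (1,4)='T' (+7 fires, +7 burnt)
Step 4: cell (1,4)='T' (+3 fires, +7 burnt)
Step 5: cell (1,4)='F' (+4 fires, +3 burnt)
  -> target ignites at step 5
Step 6: cell (1,4)='.' (+2 fires, +4 burnt)
Step 7: cell (1,4)='.' (+0 fires, +2 burnt)
  fire out at step 7

5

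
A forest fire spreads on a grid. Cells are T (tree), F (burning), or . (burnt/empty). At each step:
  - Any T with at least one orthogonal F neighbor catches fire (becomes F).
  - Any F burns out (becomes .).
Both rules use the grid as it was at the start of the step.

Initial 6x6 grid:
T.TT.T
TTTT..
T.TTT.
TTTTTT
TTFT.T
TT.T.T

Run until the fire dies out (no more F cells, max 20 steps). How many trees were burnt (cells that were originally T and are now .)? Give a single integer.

Step 1: +3 fires, +1 burnt (F count now 3)
Step 2: +6 fires, +3 burnt (F count now 6)
Step 3: +5 fires, +6 burnt (F count now 5)
Step 4: +6 fires, +5 burnt (F count now 6)
Step 5: +3 fires, +6 burnt (F count now 3)
Step 6: +2 fires, +3 burnt (F count now 2)
Step 7: +0 fires, +2 burnt (F count now 0)
Fire out after step 7
Initially T: 26, now '.': 35
Total burnt (originally-T cells now '.'): 25

Answer: 25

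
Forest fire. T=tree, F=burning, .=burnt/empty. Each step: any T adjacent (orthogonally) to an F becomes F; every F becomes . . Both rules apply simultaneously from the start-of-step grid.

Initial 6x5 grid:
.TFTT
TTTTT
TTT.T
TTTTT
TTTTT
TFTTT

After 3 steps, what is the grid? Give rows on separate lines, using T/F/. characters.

Step 1: 6 trees catch fire, 2 burn out
  .F.FT
  TTFTT
  TTT.T
  TTTTT
  TFTTT
  F.FTT
Step 2: 8 trees catch fire, 6 burn out
  ....F
  TF.FT
  TTF.T
  TFTTT
  F.FTT
  ...FT
Step 3: 7 trees catch fire, 8 burn out
  .....
  F...F
  TF..T
  F.FTT
  ...FT
  ....F

.....
F...F
TF..T
F.FTT
...FT
....F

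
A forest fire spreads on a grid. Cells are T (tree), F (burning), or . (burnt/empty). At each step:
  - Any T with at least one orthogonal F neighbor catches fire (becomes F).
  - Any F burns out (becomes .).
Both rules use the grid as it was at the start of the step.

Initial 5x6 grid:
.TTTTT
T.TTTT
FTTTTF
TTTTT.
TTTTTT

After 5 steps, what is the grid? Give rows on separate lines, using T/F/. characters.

Step 1: 5 trees catch fire, 2 burn out
  .TTTTT
  F.TTTF
  .FTTF.
  FTTTT.
  TTTTTT
Step 2: 7 trees catch fire, 5 burn out
  .TTTTF
  ..TTF.
  ..FF..
  .FTTF.
  FTTTTT
Step 3: 7 trees catch fire, 7 burn out
  .TTTF.
  ..FF..
  ......
  ..FF..
  .FTTFT
Step 4: 5 trees catch fire, 7 burn out
  .TFF..
  ......
  ......
  ......
  ..FF.F
Step 5: 1 trees catch fire, 5 burn out
  .F....
  ......
  ......
  ......
  ......

.F....
......
......
......
......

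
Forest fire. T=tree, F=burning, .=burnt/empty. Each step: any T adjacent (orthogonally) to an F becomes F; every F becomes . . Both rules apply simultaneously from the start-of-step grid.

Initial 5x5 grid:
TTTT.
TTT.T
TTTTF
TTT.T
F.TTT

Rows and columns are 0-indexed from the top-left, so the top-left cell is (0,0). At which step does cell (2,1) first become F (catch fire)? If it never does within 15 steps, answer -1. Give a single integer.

Step 1: cell (2,1)='T' (+4 fires, +2 burnt)
Step 2: cell (2,1)='T' (+4 fires, +4 burnt)
Step 3: cell (2,1)='F' (+5 fires, +4 burnt)
  -> target ignites at step 3
Step 4: cell (2,1)='.' (+4 fires, +5 burnt)
Step 5: cell (2,1)='.' (+2 fires, +4 burnt)
Step 6: cell (2,1)='.' (+0 fires, +2 burnt)
  fire out at step 6

3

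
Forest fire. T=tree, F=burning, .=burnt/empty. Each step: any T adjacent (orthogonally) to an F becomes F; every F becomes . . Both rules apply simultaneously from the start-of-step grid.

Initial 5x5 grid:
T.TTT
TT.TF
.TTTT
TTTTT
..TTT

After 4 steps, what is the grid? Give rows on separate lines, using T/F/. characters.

Step 1: 3 trees catch fire, 1 burn out
  T.TTF
  TT.F.
  .TTTF
  TTTTT
  ..TTT
Step 2: 3 trees catch fire, 3 burn out
  T.TF.
  TT...
  .TTF.
  TTTTF
  ..TTT
Step 3: 4 trees catch fire, 3 burn out
  T.F..
  TT...
  .TF..
  TTTF.
  ..TTF
Step 4: 3 trees catch fire, 4 burn out
  T....
  TT...
  .F...
  TTF..
  ..TF.

T....
TT...
.F...
TTF..
..TF.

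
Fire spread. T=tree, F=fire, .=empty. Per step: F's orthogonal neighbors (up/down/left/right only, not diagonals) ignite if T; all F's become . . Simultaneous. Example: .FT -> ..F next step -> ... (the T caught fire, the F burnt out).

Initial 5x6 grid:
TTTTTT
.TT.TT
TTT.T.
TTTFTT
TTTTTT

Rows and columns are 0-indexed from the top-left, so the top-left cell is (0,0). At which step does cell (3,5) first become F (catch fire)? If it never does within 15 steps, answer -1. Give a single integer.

Step 1: cell (3,5)='T' (+3 fires, +1 burnt)
Step 2: cell (3,5)='F' (+6 fires, +3 burnt)
  -> target ignites at step 2
Step 3: cell (3,5)='.' (+6 fires, +6 burnt)
Step 4: cell (3,5)='.' (+6 fires, +6 burnt)
Step 5: cell (3,5)='.' (+3 fires, +6 burnt)
Step 6: cell (3,5)='.' (+1 fires, +3 burnt)
Step 7: cell (3,5)='.' (+0 fires, +1 burnt)
  fire out at step 7

2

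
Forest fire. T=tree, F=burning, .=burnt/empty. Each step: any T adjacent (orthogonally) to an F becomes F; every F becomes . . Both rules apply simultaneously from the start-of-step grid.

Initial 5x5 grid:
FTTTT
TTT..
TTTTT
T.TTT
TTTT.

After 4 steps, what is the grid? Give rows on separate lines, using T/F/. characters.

Step 1: 2 trees catch fire, 1 burn out
  .FTTT
  FTT..
  TTTTT
  T.TTT
  TTTT.
Step 2: 3 trees catch fire, 2 burn out
  ..FTT
  .FT..
  FTTTT
  T.TTT
  TTTT.
Step 3: 4 trees catch fire, 3 burn out
  ...FT
  ..F..
  .FTTT
  F.TTT
  TTTT.
Step 4: 3 trees catch fire, 4 burn out
  ....F
  .....
  ..FTT
  ..TTT
  FTTT.

....F
.....
..FTT
..TTT
FTTT.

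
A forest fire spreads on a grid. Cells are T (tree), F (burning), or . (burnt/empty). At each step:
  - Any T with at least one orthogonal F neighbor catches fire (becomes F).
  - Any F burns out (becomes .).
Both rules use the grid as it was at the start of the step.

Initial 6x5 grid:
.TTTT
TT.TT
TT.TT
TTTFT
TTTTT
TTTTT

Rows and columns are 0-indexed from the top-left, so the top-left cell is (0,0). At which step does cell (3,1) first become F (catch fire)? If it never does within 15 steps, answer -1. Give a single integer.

Step 1: cell (3,1)='T' (+4 fires, +1 burnt)
Step 2: cell (3,1)='F' (+6 fires, +4 burnt)
  -> target ignites at step 2
Step 3: cell (3,1)='.' (+7 fires, +6 burnt)
Step 4: cell (3,1)='.' (+6 fires, +7 burnt)
Step 5: cell (3,1)='.' (+3 fires, +6 burnt)
Step 6: cell (3,1)='.' (+0 fires, +3 burnt)
  fire out at step 6

2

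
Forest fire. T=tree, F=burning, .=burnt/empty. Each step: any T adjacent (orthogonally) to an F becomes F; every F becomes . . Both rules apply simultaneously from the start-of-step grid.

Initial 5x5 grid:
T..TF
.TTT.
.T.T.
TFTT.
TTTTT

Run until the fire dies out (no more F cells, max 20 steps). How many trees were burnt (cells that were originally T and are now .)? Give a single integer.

Step 1: +5 fires, +2 burnt (F count now 5)
Step 2: +5 fires, +5 burnt (F count now 5)
Step 3: +3 fires, +5 burnt (F count now 3)
Step 4: +1 fires, +3 burnt (F count now 1)
Step 5: +0 fires, +1 burnt (F count now 0)
Fire out after step 5
Initially T: 15, now '.': 24
Total burnt (originally-T cells now '.'): 14

Answer: 14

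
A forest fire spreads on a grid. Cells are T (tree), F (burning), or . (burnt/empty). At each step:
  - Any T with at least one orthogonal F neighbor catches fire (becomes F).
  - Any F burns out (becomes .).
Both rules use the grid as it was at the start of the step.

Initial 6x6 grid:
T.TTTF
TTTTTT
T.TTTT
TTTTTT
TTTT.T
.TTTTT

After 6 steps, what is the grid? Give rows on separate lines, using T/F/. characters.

Step 1: 2 trees catch fire, 1 burn out
  T.TTF.
  TTTTTF
  T.TTTT
  TTTTTT
  TTTT.T
  .TTTTT
Step 2: 3 trees catch fire, 2 burn out
  T.TF..
  TTTTF.
  T.TTTF
  TTTTTT
  TTTT.T
  .TTTTT
Step 3: 4 trees catch fire, 3 burn out
  T.F...
  TTTF..
  T.TTF.
  TTTTTF
  TTTT.T
  .TTTTT
Step 4: 4 trees catch fire, 4 burn out
  T.....
  TTF...
  T.TF..
  TTTTF.
  TTTT.F
  .TTTTT
Step 5: 4 trees catch fire, 4 burn out
  T.....
  TF....
  T.F...
  TTTF..
  TTTT..
  .TTTTF
Step 6: 4 trees catch fire, 4 burn out
  T.....
  F.....
  T.....
  TTF...
  TTTF..
  .TTTF.

T.....
F.....
T.....
TTF...
TTTF..
.TTTF.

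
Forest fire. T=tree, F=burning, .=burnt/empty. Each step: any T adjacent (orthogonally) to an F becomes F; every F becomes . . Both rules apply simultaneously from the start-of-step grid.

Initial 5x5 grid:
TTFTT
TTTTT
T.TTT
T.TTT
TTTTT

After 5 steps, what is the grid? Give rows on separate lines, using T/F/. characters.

Step 1: 3 trees catch fire, 1 burn out
  TF.FT
  TTFTT
  T.TTT
  T.TTT
  TTTTT
Step 2: 5 trees catch fire, 3 burn out
  F...F
  TF.FT
  T.FTT
  T.TTT
  TTTTT
Step 3: 4 trees catch fire, 5 burn out
  .....
  F...F
  T..FT
  T.FTT
  TTTTT
Step 4: 4 trees catch fire, 4 burn out
  .....
  .....
  F...F
  T..FT
  TTFTT
Step 5: 4 trees catch fire, 4 burn out
  .....
  .....
  .....
  F...F
  TF.FT

.....
.....
.....
F...F
TF.FT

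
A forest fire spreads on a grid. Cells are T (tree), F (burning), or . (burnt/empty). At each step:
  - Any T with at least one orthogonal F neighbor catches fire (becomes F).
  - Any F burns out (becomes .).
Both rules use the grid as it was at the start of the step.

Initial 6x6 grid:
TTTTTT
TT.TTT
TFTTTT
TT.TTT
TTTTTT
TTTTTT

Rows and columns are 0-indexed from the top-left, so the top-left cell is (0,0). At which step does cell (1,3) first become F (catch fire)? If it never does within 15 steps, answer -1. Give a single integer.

Step 1: cell (1,3)='T' (+4 fires, +1 burnt)
Step 2: cell (1,3)='T' (+5 fires, +4 burnt)
Step 3: cell (1,3)='F' (+8 fires, +5 burnt)
  -> target ignites at step 3
Step 4: cell (1,3)='.' (+7 fires, +8 burnt)
Step 5: cell (1,3)='.' (+5 fires, +7 burnt)
Step 6: cell (1,3)='.' (+3 fires, +5 burnt)
Step 7: cell (1,3)='.' (+1 fires, +3 burnt)
Step 8: cell (1,3)='.' (+0 fires, +1 burnt)
  fire out at step 8

3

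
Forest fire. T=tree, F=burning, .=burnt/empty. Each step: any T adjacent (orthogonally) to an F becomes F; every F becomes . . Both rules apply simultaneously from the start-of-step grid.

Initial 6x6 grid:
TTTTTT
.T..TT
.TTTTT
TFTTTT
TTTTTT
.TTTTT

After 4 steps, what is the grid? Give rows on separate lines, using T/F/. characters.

Step 1: 4 trees catch fire, 1 burn out
  TTTTTT
  .T..TT
  .FTTTT
  F.FTTT
  TFTTTT
  .TTTTT
Step 2: 6 trees catch fire, 4 burn out
  TTTTTT
  .F..TT
  ..FTTT
  ...FTT
  F.FTTT
  .FTTTT
Step 3: 5 trees catch fire, 6 burn out
  TFTTTT
  ....TT
  ...FTT
  ....FT
  ...FTT
  ..FTTT
Step 4: 6 trees catch fire, 5 burn out
  F.FTTT
  ....TT
  ....FT
  .....F
  ....FT
  ...FTT

F.FTTT
....TT
....FT
.....F
....FT
...FTT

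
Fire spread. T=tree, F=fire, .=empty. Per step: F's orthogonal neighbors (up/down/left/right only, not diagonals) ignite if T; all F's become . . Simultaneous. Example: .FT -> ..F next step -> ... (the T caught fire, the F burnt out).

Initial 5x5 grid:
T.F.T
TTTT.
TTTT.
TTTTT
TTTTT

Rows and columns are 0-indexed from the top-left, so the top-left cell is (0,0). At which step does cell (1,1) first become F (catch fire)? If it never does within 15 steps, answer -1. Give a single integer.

Step 1: cell (1,1)='T' (+1 fires, +1 burnt)
Step 2: cell (1,1)='F' (+3 fires, +1 burnt)
  -> target ignites at step 2
Step 3: cell (1,1)='.' (+4 fires, +3 burnt)
Step 4: cell (1,1)='.' (+5 fires, +4 burnt)
Step 5: cell (1,1)='.' (+4 fires, +5 burnt)
Step 6: cell (1,1)='.' (+2 fires, +4 burnt)
Step 7: cell (1,1)='.' (+0 fires, +2 burnt)
  fire out at step 7

2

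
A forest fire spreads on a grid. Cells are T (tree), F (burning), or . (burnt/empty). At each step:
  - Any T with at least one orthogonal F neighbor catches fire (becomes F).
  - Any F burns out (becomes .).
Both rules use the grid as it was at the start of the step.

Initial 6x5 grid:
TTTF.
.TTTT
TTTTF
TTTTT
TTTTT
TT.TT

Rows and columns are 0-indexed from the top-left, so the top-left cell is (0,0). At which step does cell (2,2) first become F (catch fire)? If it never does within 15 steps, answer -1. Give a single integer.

Step 1: cell (2,2)='T' (+5 fires, +2 burnt)
Step 2: cell (2,2)='F' (+5 fires, +5 burnt)
  -> target ignites at step 2
Step 3: cell (2,2)='.' (+6 fires, +5 burnt)
Step 4: cell (2,2)='.' (+4 fires, +6 burnt)
Step 5: cell (2,2)='.' (+2 fires, +4 burnt)
Step 6: cell (2,2)='.' (+2 fires, +2 burnt)
Step 7: cell (2,2)='.' (+1 fires, +2 burnt)
Step 8: cell (2,2)='.' (+0 fires, +1 burnt)
  fire out at step 8

2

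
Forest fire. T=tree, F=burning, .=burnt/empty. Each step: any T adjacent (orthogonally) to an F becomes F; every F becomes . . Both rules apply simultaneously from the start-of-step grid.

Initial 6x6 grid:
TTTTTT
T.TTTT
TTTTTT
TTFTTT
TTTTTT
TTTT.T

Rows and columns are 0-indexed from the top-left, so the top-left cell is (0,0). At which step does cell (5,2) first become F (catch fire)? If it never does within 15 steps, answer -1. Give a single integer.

Step 1: cell (5,2)='T' (+4 fires, +1 burnt)
Step 2: cell (5,2)='F' (+8 fires, +4 burnt)
  -> target ignites at step 2
Step 3: cell (5,2)='.' (+9 fires, +8 burnt)
Step 4: cell (5,2)='.' (+7 fires, +9 burnt)
Step 5: cell (5,2)='.' (+4 fires, +7 burnt)
Step 6: cell (5,2)='.' (+1 fires, +4 burnt)
Step 7: cell (5,2)='.' (+0 fires, +1 burnt)
  fire out at step 7

2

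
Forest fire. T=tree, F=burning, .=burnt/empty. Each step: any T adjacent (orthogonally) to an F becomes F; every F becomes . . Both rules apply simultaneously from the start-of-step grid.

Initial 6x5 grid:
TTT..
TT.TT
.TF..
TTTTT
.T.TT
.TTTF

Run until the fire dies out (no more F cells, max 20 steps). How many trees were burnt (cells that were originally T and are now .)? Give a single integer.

Step 1: +4 fires, +2 burnt (F count now 4)
Step 2: +6 fires, +4 burnt (F count now 6)
Step 3: +5 fires, +6 burnt (F count now 5)
Step 4: +2 fires, +5 burnt (F count now 2)
Step 5: +0 fires, +2 burnt (F count now 0)
Fire out after step 5
Initially T: 19, now '.': 28
Total burnt (originally-T cells now '.'): 17

Answer: 17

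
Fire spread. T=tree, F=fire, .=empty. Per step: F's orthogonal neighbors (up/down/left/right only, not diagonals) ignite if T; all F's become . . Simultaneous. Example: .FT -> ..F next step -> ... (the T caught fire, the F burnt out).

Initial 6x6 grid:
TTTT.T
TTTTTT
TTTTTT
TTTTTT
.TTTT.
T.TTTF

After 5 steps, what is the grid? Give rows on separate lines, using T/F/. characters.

Step 1: 1 trees catch fire, 1 burn out
  TTTT.T
  TTTTTT
  TTTTTT
  TTTTTT
  .TTTT.
  T.TTF.
Step 2: 2 trees catch fire, 1 burn out
  TTTT.T
  TTTTTT
  TTTTTT
  TTTTTT
  .TTTF.
  T.TF..
Step 3: 3 trees catch fire, 2 burn out
  TTTT.T
  TTTTTT
  TTTTTT
  TTTTFT
  .TTF..
  T.F...
Step 4: 4 trees catch fire, 3 burn out
  TTTT.T
  TTTTTT
  TTTTFT
  TTTF.F
  .TF...
  T.....
Step 5: 5 trees catch fire, 4 burn out
  TTTT.T
  TTTTFT
  TTTF.F
  TTF...
  .F....
  T.....

TTTT.T
TTTTFT
TTTF.F
TTF...
.F....
T.....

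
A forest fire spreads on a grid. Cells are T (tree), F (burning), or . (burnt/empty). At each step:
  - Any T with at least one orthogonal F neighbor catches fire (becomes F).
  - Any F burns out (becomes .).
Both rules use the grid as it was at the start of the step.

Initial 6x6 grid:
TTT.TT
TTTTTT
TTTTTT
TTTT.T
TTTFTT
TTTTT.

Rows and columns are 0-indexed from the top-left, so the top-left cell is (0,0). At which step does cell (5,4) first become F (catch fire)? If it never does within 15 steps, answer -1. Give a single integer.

Step 1: cell (5,4)='T' (+4 fires, +1 burnt)
Step 2: cell (5,4)='F' (+6 fires, +4 burnt)
  -> target ignites at step 2
Step 3: cell (5,4)='.' (+7 fires, +6 burnt)
Step 4: cell (5,4)='.' (+6 fires, +7 burnt)
Step 5: cell (5,4)='.' (+5 fires, +6 burnt)
Step 6: cell (5,4)='.' (+3 fires, +5 burnt)
Step 7: cell (5,4)='.' (+1 fires, +3 burnt)
Step 8: cell (5,4)='.' (+0 fires, +1 burnt)
  fire out at step 8

2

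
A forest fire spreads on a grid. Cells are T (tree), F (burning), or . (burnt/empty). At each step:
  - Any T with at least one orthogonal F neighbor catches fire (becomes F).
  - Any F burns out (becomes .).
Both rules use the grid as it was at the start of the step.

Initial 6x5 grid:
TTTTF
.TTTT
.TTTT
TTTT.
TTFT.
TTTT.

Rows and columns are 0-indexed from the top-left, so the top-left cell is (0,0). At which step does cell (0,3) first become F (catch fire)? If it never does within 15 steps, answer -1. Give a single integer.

Step 1: cell (0,3)='F' (+6 fires, +2 burnt)
  -> target ignites at step 1
Step 2: cell (0,3)='.' (+9 fires, +6 burnt)
Step 3: cell (0,3)='.' (+6 fires, +9 burnt)
Step 4: cell (0,3)='.' (+2 fires, +6 burnt)
Step 5: cell (0,3)='.' (+0 fires, +2 burnt)
  fire out at step 5

1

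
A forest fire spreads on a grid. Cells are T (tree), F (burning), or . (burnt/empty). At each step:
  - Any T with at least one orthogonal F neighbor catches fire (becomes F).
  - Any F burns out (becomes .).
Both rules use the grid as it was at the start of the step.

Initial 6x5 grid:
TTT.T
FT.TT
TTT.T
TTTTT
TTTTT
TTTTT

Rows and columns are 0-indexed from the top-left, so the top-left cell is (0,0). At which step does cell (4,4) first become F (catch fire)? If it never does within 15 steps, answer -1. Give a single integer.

Step 1: cell (4,4)='T' (+3 fires, +1 burnt)
Step 2: cell (4,4)='T' (+3 fires, +3 burnt)
Step 3: cell (4,4)='T' (+4 fires, +3 burnt)
Step 4: cell (4,4)='T' (+3 fires, +4 burnt)
Step 5: cell (4,4)='T' (+3 fires, +3 burnt)
Step 6: cell (4,4)='T' (+3 fires, +3 burnt)
Step 7: cell (4,4)='F' (+3 fires, +3 burnt)
  -> target ignites at step 7
Step 8: cell (4,4)='.' (+2 fires, +3 burnt)
Step 9: cell (4,4)='.' (+2 fires, +2 burnt)
Step 10: cell (4,4)='.' (+0 fires, +2 burnt)
  fire out at step 10

7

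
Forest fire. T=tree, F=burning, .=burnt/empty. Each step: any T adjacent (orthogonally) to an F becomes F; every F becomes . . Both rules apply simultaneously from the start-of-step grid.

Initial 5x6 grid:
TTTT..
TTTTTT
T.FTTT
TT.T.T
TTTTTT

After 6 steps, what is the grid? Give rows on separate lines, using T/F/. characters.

Step 1: 2 trees catch fire, 1 burn out
  TTTT..
  TTFTTT
  T..FTT
  TT.T.T
  TTTTTT
Step 2: 5 trees catch fire, 2 burn out
  TTFT..
  TF.FTT
  T...FT
  TT.F.T
  TTTTTT
Step 3: 6 trees catch fire, 5 burn out
  TF.F..
  F...FT
  T....F
  TT...T
  TTTFTT
Step 4: 6 trees catch fire, 6 burn out
  F.....
  .....F
  F.....
  TT...F
  TTF.FT
Step 5: 3 trees catch fire, 6 burn out
  ......
  ......
  ......
  FT....
  TF...F
Step 6: 2 trees catch fire, 3 burn out
  ......
  ......
  ......
  .F....
  F.....

......
......
......
.F....
F.....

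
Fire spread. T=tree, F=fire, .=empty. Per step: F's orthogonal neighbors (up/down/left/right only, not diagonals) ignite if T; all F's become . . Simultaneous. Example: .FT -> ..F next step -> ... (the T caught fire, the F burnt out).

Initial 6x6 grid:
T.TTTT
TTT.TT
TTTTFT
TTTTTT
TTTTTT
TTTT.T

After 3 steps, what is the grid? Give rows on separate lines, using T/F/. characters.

Step 1: 4 trees catch fire, 1 burn out
  T.TTTT
  TTT.FT
  TTTF.F
  TTTTFT
  TTTTTT
  TTTT.T
Step 2: 6 trees catch fire, 4 burn out
  T.TTFT
  TTT..F
  TTF...
  TTTF.F
  TTTTFT
  TTTT.T
Step 3: 7 trees catch fire, 6 burn out
  T.TF.F
  TTF...
  TF....
  TTF...
  TTTF.F
  TTTT.T

T.TF.F
TTF...
TF....
TTF...
TTTF.F
TTTT.T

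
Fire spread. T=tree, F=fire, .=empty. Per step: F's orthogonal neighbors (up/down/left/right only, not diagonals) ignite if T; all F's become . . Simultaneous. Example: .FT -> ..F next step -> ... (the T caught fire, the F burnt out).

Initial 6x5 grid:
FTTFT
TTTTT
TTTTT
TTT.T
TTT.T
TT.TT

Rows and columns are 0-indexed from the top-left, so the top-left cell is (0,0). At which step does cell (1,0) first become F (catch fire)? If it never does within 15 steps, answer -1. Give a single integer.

Step 1: cell (1,0)='F' (+5 fires, +2 burnt)
  -> target ignites at step 1
Step 2: cell (1,0)='.' (+5 fires, +5 burnt)
Step 3: cell (1,0)='.' (+4 fires, +5 burnt)
Step 4: cell (1,0)='.' (+4 fires, +4 burnt)
Step 5: cell (1,0)='.' (+4 fires, +4 burnt)
Step 6: cell (1,0)='.' (+2 fires, +4 burnt)
Step 7: cell (1,0)='.' (+1 fires, +2 burnt)
Step 8: cell (1,0)='.' (+0 fires, +1 burnt)
  fire out at step 8

1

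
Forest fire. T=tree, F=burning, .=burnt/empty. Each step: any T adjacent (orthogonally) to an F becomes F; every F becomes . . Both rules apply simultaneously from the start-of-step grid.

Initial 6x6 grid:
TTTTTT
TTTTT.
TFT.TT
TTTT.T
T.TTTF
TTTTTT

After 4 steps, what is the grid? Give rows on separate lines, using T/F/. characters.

Step 1: 7 trees catch fire, 2 burn out
  TTTTTT
  TFTTT.
  F.F.TT
  TFTT.F
  T.TTF.
  TTTTTF
Step 2: 8 trees catch fire, 7 burn out
  TFTTTT
  F.FTT.
  ....TF
  F.FT..
  T.TF..
  TTTTF.
Step 3: 8 trees catch fire, 8 burn out
  F.FTTT
  ...FT.
  ....F.
  ...F..
  F.F...
  TTTF..
Step 4: 4 trees catch fire, 8 burn out
  ...FTT
  ....F.
  ......
  ......
  ......
  FTF...

...FTT
....F.
......
......
......
FTF...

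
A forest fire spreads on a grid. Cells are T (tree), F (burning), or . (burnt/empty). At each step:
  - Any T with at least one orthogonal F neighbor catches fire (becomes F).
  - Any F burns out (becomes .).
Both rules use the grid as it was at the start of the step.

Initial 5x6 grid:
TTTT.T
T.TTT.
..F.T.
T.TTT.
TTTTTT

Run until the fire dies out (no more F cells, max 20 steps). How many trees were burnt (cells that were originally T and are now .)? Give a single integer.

Answer: 19

Derivation:
Step 1: +2 fires, +1 burnt (F count now 2)
Step 2: +4 fires, +2 burnt (F count now 4)
Step 3: +6 fires, +4 burnt (F count now 6)
Step 4: +4 fires, +6 burnt (F count now 4)
Step 5: +3 fires, +4 burnt (F count now 3)
Step 6: +0 fires, +3 burnt (F count now 0)
Fire out after step 6
Initially T: 20, now '.': 29
Total burnt (originally-T cells now '.'): 19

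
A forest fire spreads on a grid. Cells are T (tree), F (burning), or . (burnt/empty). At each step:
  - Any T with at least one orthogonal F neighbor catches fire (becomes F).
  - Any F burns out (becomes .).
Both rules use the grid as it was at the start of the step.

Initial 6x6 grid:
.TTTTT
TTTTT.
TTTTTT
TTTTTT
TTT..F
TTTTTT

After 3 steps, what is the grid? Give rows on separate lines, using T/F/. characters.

Step 1: 2 trees catch fire, 1 burn out
  .TTTTT
  TTTTT.
  TTTTTT
  TTTTTF
  TTT...
  TTTTTF
Step 2: 3 trees catch fire, 2 burn out
  .TTTTT
  TTTTT.
  TTTTTF
  TTTTF.
  TTT...
  TTTTF.
Step 3: 3 trees catch fire, 3 burn out
  .TTTTT
  TTTTT.
  TTTTF.
  TTTF..
  TTT...
  TTTF..

.TTTTT
TTTTT.
TTTTF.
TTTF..
TTT...
TTTF..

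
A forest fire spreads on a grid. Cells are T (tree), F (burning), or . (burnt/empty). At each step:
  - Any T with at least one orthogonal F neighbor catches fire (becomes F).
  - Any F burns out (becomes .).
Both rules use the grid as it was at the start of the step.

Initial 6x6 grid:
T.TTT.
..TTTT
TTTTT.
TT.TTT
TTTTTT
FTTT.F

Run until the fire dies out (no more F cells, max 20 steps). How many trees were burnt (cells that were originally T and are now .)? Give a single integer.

Step 1: +3 fires, +2 burnt (F count now 3)
Step 2: +5 fires, +3 burnt (F count now 5)
Step 3: +6 fires, +5 burnt (F count now 6)
Step 4: +3 fires, +6 burnt (F count now 3)
Step 5: +3 fires, +3 burnt (F count now 3)
Step 6: +4 fires, +3 burnt (F count now 4)
Step 7: +2 fires, +4 burnt (F count now 2)
Step 8: +0 fires, +2 burnt (F count now 0)
Fire out after step 8
Initially T: 27, now '.': 35
Total burnt (originally-T cells now '.'): 26

Answer: 26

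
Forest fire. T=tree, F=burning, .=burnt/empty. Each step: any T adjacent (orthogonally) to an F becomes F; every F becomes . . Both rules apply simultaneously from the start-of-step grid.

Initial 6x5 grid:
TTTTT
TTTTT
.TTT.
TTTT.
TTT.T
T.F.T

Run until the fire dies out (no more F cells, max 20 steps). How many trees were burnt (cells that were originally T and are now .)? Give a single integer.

Step 1: +1 fires, +1 burnt (F count now 1)
Step 2: +2 fires, +1 burnt (F count now 2)
Step 3: +4 fires, +2 burnt (F count now 4)
Step 4: +5 fires, +4 burnt (F count now 5)
Step 5: +3 fires, +5 burnt (F count now 3)
Step 6: +4 fires, +3 burnt (F count now 4)
Step 7: +2 fires, +4 burnt (F count now 2)
Step 8: +0 fires, +2 burnt (F count now 0)
Fire out after step 8
Initially T: 23, now '.': 28
Total burnt (originally-T cells now '.'): 21

Answer: 21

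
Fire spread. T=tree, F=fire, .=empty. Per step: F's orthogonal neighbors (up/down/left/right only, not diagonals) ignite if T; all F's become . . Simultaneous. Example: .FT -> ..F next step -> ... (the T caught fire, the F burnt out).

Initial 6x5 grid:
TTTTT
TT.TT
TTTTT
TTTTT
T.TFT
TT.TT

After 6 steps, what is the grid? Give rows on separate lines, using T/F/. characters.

Step 1: 4 trees catch fire, 1 burn out
  TTTTT
  TT.TT
  TTTTT
  TTTFT
  T.F.F
  TT.FT
Step 2: 4 trees catch fire, 4 burn out
  TTTTT
  TT.TT
  TTTFT
  TTF.F
  T....
  TT..F
Step 3: 4 trees catch fire, 4 burn out
  TTTTT
  TT.FT
  TTF.F
  TF...
  T....
  TT...
Step 4: 4 trees catch fire, 4 burn out
  TTTFT
  TT..F
  TF...
  F....
  T....
  TT...
Step 5: 5 trees catch fire, 4 burn out
  TTF.F
  TF...
  F....
  .....
  F....
  TT...
Step 6: 3 trees catch fire, 5 burn out
  TF...
  F....
  .....
  .....
  .....
  FT...

TF...
F....
.....
.....
.....
FT...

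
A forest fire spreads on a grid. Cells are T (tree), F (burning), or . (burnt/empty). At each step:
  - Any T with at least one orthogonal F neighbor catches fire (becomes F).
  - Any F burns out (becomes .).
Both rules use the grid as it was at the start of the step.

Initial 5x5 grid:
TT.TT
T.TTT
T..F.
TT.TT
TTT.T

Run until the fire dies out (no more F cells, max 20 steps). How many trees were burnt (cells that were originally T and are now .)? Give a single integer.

Step 1: +2 fires, +1 burnt (F count now 2)
Step 2: +4 fires, +2 burnt (F count now 4)
Step 3: +2 fires, +4 burnt (F count now 2)
Step 4: +0 fires, +2 burnt (F count now 0)
Fire out after step 4
Initially T: 17, now '.': 16
Total burnt (originally-T cells now '.'): 8

Answer: 8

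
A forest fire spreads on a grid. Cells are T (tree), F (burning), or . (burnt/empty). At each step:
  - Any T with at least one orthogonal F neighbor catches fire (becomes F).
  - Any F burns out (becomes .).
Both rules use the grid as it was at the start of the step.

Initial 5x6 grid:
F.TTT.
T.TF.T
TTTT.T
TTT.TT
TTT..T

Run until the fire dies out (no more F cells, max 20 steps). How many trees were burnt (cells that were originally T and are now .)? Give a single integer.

Answer: 15

Derivation:
Step 1: +4 fires, +2 burnt (F count now 4)
Step 2: +4 fires, +4 burnt (F count now 4)
Step 3: +3 fires, +4 burnt (F count now 3)
Step 4: +3 fires, +3 burnt (F count now 3)
Step 5: +1 fires, +3 burnt (F count now 1)
Step 6: +0 fires, +1 burnt (F count now 0)
Fire out after step 6
Initially T: 20, now '.': 25
Total burnt (originally-T cells now '.'): 15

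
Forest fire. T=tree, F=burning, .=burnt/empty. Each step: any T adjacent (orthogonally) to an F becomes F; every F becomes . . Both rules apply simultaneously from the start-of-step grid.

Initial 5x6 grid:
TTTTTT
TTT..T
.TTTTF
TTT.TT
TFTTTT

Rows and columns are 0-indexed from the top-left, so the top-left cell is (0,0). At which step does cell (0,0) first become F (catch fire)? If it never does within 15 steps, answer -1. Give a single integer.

Step 1: cell (0,0)='T' (+6 fires, +2 burnt)
Step 2: cell (0,0)='T' (+8 fires, +6 burnt)
Step 3: cell (0,0)='T' (+4 fires, +8 burnt)
Step 4: cell (0,0)='T' (+4 fires, +4 burnt)
Step 5: cell (0,0)='F' (+2 fires, +4 burnt)
  -> target ignites at step 5
Step 6: cell (0,0)='.' (+0 fires, +2 burnt)
  fire out at step 6

5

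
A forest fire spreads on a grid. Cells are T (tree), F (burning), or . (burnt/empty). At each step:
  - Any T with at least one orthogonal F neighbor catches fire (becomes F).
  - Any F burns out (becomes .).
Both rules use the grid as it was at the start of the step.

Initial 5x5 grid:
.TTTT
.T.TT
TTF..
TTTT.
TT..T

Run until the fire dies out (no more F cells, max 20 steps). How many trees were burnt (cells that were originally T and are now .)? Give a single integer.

Answer: 15

Derivation:
Step 1: +2 fires, +1 burnt (F count now 2)
Step 2: +4 fires, +2 burnt (F count now 4)
Step 3: +3 fires, +4 burnt (F count now 3)
Step 4: +2 fires, +3 burnt (F count now 2)
Step 5: +1 fires, +2 burnt (F count now 1)
Step 6: +2 fires, +1 burnt (F count now 2)
Step 7: +1 fires, +2 burnt (F count now 1)
Step 8: +0 fires, +1 burnt (F count now 0)
Fire out after step 8
Initially T: 16, now '.': 24
Total burnt (originally-T cells now '.'): 15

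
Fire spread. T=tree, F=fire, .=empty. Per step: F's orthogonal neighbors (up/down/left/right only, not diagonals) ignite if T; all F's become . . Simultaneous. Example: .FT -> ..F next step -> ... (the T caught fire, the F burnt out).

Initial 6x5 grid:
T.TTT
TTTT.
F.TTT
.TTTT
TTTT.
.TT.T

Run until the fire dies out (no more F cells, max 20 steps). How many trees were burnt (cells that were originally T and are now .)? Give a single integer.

Step 1: +1 fires, +1 burnt (F count now 1)
Step 2: +2 fires, +1 burnt (F count now 2)
Step 3: +1 fires, +2 burnt (F count now 1)
Step 4: +3 fires, +1 burnt (F count now 3)
Step 5: +3 fires, +3 burnt (F count now 3)
Step 6: +5 fires, +3 burnt (F count now 5)
Step 7: +4 fires, +5 burnt (F count now 4)
Step 8: +2 fires, +4 burnt (F count now 2)
Step 9: +0 fires, +2 burnt (F count now 0)
Fire out after step 9
Initially T: 22, now '.': 29
Total burnt (originally-T cells now '.'): 21

Answer: 21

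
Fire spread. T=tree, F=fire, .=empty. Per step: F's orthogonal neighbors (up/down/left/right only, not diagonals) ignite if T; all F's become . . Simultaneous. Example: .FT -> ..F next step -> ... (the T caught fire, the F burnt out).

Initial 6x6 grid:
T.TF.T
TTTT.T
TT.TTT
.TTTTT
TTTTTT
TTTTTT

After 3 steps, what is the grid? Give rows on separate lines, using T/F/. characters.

Step 1: 2 trees catch fire, 1 burn out
  T.F..T
  TTTF.T
  TT.TTT
  .TTTTT
  TTTTTT
  TTTTTT
Step 2: 2 trees catch fire, 2 burn out
  T....T
  TTF..T
  TT.FTT
  .TTTTT
  TTTTTT
  TTTTTT
Step 3: 3 trees catch fire, 2 burn out
  T....T
  TF...T
  TT..FT
  .TTFTT
  TTTTTT
  TTTTTT

T....T
TF...T
TT..FT
.TTFTT
TTTTTT
TTTTTT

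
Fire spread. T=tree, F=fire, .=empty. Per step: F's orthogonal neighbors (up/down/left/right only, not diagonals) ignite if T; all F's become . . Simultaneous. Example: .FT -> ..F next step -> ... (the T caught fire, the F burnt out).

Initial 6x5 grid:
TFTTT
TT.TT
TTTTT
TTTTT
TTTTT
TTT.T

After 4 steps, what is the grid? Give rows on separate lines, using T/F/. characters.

Step 1: 3 trees catch fire, 1 burn out
  F.FTT
  TF.TT
  TTTTT
  TTTTT
  TTTTT
  TTT.T
Step 2: 3 trees catch fire, 3 burn out
  ...FT
  F..TT
  TFTTT
  TTTTT
  TTTTT
  TTT.T
Step 3: 5 trees catch fire, 3 burn out
  ....F
  ...FT
  F.FTT
  TFTTT
  TTTTT
  TTT.T
Step 4: 5 trees catch fire, 5 burn out
  .....
  ....F
  ...FT
  F.FTT
  TFTTT
  TTT.T

.....
....F
...FT
F.FTT
TFTTT
TTT.T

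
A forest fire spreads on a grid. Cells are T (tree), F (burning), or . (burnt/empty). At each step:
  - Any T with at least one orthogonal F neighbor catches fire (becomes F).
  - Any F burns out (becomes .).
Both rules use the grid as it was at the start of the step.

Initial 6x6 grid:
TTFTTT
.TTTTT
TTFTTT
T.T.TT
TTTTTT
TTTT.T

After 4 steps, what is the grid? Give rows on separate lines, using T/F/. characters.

Step 1: 6 trees catch fire, 2 burn out
  TF.FTT
  .TFTTT
  TF.FTT
  T.F.TT
  TTTTTT
  TTTT.T
Step 2: 7 trees catch fire, 6 burn out
  F...FT
  .F.FTT
  F...FT
  T...TT
  TTFTTT
  TTTT.T
Step 3: 8 trees catch fire, 7 burn out
  .....F
  ....FT
  .....F
  F...FT
  TF.FTT
  TTFT.T
Step 4: 6 trees catch fire, 8 burn out
  ......
  .....F
  ......
  .....F
  F...FT
  TF.F.T

......
.....F
......
.....F
F...FT
TF.F.T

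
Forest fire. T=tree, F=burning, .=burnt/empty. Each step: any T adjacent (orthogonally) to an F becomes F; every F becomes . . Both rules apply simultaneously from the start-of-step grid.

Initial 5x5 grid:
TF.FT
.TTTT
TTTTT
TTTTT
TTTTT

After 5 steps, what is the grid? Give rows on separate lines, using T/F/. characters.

Step 1: 4 trees catch fire, 2 burn out
  F...F
  .FTFT
  TTTTT
  TTTTT
  TTTTT
Step 2: 4 trees catch fire, 4 burn out
  .....
  ..F.F
  TFTFT
  TTTTT
  TTTTT
Step 3: 5 trees catch fire, 4 burn out
  .....
  .....
  F.F.F
  TFTFT
  TTTTT
Step 4: 5 trees catch fire, 5 burn out
  .....
  .....
  .....
  F.F.F
  TFTFT
Step 5: 3 trees catch fire, 5 burn out
  .....
  .....
  .....
  .....
  F.F.F

.....
.....
.....
.....
F.F.F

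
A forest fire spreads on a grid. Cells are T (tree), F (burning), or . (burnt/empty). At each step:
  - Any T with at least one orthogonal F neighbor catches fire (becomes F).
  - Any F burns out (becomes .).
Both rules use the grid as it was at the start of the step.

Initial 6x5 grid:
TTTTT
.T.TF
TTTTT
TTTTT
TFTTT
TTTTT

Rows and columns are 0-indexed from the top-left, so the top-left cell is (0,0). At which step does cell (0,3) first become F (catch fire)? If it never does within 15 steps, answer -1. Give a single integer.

Step 1: cell (0,3)='T' (+7 fires, +2 burnt)
Step 2: cell (0,3)='F' (+9 fires, +7 burnt)
  -> target ignites at step 2
Step 3: cell (0,3)='.' (+7 fires, +9 burnt)
Step 4: cell (0,3)='.' (+2 fires, +7 burnt)
Step 5: cell (0,3)='.' (+1 fires, +2 burnt)
Step 6: cell (0,3)='.' (+0 fires, +1 burnt)
  fire out at step 6

2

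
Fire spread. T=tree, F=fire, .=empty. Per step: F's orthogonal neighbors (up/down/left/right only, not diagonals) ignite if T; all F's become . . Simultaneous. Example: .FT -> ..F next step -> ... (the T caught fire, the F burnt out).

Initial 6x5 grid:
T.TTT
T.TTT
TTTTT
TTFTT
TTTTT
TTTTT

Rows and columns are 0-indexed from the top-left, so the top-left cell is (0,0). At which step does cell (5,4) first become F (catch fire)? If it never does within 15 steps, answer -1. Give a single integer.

Step 1: cell (5,4)='T' (+4 fires, +1 burnt)
Step 2: cell (5,4)='T' (+8 fires, +4 burnt)
Step 3: cell (5,4)='T' (+8 fires, +8 burnt)
Step 4: cell (5,4)='F' (+5 fires, +8 burnt)
  -> target ignites at step 4
Step 5: cell (5,4)='.' (+2 fires, +5 burnt)
Step 6: cell (5,4)='.' (+0 fires, +2 burnt)
  fire out at step 6

4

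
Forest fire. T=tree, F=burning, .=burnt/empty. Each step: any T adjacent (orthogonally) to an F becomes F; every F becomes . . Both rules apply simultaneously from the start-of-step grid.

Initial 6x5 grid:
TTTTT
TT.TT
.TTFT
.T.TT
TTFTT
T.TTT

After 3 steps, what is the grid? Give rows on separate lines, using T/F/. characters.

Step 1: 7 trees catch fire, 2 burn out
  TTTTT
  TT.FT
  .TF.F
  .T.FT
  TF.FT
  T.FTT
Step 2: 8 trees catch fire, 7 burn out
  TTTFT
  TT..F
  .F...
  .F..F
  F...F
  T..FT
Step 3: 5 trees catch fire, 8 burn out
  TTF.F
  TF...
  .....
  .....
  .....
  F...F

TTF.F
TF...
.....
.....
.....
F...F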